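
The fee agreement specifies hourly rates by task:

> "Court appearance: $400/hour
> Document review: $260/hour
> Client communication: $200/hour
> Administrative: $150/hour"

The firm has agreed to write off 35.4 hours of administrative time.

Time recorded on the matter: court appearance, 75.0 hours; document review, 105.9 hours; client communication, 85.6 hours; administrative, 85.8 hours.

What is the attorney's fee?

$82,214.00

Court appearance: 75.0 × $400 = $30,000.00
Document review: 105.9 × $260 = $27,534.00
Client communication: 85.6 × $200 = $17,120.00
Administrative: 85.8 × $150 = $12,870.00
Subtotal: $87,524.00
Write-off: 35.4 × $150 = $5,310.00
Total: $87,524.00 − $5,310.00 = $82,214.00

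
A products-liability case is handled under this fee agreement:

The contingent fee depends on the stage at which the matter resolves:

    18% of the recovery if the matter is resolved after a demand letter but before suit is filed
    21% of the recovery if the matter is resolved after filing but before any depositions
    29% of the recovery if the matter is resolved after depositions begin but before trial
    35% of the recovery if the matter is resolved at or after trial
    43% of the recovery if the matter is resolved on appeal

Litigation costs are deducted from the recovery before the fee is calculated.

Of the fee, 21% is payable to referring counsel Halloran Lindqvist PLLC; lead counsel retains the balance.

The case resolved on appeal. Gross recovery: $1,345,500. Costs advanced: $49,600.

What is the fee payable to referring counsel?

$117,019.77

Fee base (net of costs): $1,345,500 − $49,600 = $1,295,900
The matter resolved on appeal, so the 43% rate applies.
$1,295,900 × 43% = $557,237.00
Referral share: 21% of $557,237.00 = $117,019.77; lead counsel retains $557,237.00 − $117,019.77 = $440,217.23.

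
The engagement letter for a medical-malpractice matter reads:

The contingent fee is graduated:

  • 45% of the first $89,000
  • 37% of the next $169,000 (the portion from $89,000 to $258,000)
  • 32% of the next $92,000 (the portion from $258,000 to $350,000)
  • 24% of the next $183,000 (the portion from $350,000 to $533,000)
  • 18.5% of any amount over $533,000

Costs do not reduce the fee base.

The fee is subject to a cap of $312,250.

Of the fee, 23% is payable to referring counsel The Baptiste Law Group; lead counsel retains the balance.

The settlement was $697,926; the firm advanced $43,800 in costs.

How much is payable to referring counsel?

Fee base is the gross recovery, $697,926; costs are reimbursed separately.
First $89,000 at 45% = $40,050.00
Next $169,000 at 37% = $62,530.00
Next $92,000 at 32% = $29,440.00
Next $183,000 at 24% = $43,920.00
Remaining $164,926 at 18.5% = $30,511.31
Fee: $40,050.00 + $62,530.00 + $29,440.00 + $43,920.00 + $30,511.31 = $206,451.31
$206,451.31 is under the $312,250 cap.
Referral share: 23% of $206,451.31 = $47,483.80; lead counsel retains $206,451.31 − $47,483.80 = $158,967.51.

$47,483.80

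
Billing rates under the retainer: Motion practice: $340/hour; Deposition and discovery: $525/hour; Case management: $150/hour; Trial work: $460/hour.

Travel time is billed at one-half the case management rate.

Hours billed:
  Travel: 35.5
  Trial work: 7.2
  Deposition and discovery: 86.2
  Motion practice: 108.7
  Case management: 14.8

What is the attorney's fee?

Motion practice: 108.7 × $340 = $36,958.00
Deposition and discovery: 86.2 × $525 = $45,255.00
Case management: 14.8 × $150 = $2,220.00
Trial work: 7.2 × $460 = $3,312.00
Subtotal: $36,958.00 + $45,255.00 + $2,220.00 + $3,312.00 = $87,745.00
Travel: 35.5 × ($150 ÷ 2) = 35.5 × $75.00 = $2,662.50
Total: $87,745.00 + $2,662.50 = $90,407.50

$90,407.50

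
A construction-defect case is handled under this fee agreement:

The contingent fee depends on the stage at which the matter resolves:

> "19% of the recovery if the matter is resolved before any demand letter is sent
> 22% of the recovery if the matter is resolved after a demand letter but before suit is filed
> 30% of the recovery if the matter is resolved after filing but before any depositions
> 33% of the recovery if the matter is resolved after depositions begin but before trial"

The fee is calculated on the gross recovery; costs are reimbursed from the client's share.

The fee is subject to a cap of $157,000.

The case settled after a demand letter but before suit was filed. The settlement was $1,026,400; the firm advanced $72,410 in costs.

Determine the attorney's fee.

$157,000.00

Fee base is the gross recovery, $1,026,400; costs are reimbursed separately.
The matter settled after a demand letter but before suit was filed, so the 22% rate applies.
$1,026,400 × 22% = $225,808.00
$225,808.00 exceeds the $157,000 cap, so the fee is capped at $157,000.00.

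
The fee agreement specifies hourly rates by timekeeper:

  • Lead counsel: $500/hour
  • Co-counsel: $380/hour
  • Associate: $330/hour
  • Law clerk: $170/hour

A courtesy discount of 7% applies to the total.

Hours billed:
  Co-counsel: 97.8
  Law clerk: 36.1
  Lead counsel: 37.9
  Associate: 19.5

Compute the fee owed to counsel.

Lead counsel: 37.9 × $500 = $18,950.00
Co-counsel: 97.8 × $380 = $37,164.00
Associate: 19.5 × $330 = $6,435.00
Law clerk: 36.1 × $170 = $6,137.00
Subtotal: $68,686.00
Less 7% discount: −$4,808.02
Total: $68,686.00 − $4,808.02 = $63,877.98

$63,877.98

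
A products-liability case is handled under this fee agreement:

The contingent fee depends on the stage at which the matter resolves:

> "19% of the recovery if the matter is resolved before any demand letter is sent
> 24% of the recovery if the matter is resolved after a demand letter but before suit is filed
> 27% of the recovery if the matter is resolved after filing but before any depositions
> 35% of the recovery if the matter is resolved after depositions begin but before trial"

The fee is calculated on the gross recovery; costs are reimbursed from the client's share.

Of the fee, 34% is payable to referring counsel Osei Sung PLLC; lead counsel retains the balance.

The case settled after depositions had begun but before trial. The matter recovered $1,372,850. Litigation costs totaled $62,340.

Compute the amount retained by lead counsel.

Fee base is the gross recovery, $1,372,850; costs are reimbursed separately.
The matter settled after depositions had begun but before trial, so the 35% rate applies.
$1,372,850 × 35% = $480,497.50
Referral share: 34% of $480,497.50 = $163,369.15; lead counsel retains $480,497.50 − $163,369.15 = $317,128.35.

$317,128.35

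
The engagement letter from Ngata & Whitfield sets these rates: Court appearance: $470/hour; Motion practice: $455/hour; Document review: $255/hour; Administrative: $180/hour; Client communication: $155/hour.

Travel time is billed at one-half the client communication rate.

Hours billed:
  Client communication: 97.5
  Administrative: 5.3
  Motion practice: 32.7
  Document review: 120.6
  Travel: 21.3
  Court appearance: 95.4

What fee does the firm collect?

Court appearance: 95.4 × $470 = $44,838.00
Motion practice: 32.7 × $455 = $14,878.50
Document review: 120.6 × $255 = $30,753.00
Administrative: 5.3 × $180 = $954.00
Client communication: 97.5 × $155 = $15,112.50
Subtotal: $44,838.00 + $14,878.50 + $30,753.00 + $954.00 + $15,112.50 = $106,536.00
Travel: 21.3 × ($155 ÷ 2) = 21.3 × $77.50 = $1,650.75
Total: $106,536.00 + $1,650.75 = $108,186.75

$108,186.75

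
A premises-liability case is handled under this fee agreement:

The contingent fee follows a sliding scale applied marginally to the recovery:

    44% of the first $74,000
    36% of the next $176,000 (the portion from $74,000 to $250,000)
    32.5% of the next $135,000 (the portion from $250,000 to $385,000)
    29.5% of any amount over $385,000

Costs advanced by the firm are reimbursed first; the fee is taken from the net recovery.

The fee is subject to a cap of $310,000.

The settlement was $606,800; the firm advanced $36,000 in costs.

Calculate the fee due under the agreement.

$194,606.00

Fee base (net of costs): $606,800 − $36,000 = $570,800
First $74,000 at 44% = $32,560.00
Next $176,000 at 36% = $63,360.00
Next $135,000 at 32.5% = $43,875.00
Remaining $185,800 at 29.5% = $54,811.00
Fee: $32,560.00 + $63,360.00 + $43,875.00 + $54,811.00 = $194,606.00
$194,606.00 is under the $310,000 cap.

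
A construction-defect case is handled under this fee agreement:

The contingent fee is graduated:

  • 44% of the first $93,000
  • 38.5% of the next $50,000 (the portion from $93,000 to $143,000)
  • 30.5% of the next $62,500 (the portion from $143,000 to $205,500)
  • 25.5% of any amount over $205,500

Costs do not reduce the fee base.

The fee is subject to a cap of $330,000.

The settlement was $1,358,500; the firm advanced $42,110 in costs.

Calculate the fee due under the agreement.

Fee base is the gross recovery, $1,358,500; costs are reimbursed separately.
First $93,000 at 44% = $40,920.00
Next $50,000 at 38.5% = $19,250.00
Next $62,500 at 30.5% = $19,062.50
Remaining $1,153,000 at 25.5% = $294,015.00
Fee: $40,920.00 + $19,250.00 + $19,062.50 + $294,015.00 = $373,247.50
$373,247.50 exceeds the $330,000 cap, so the fee is capped at $330,000.00.

$330,000.00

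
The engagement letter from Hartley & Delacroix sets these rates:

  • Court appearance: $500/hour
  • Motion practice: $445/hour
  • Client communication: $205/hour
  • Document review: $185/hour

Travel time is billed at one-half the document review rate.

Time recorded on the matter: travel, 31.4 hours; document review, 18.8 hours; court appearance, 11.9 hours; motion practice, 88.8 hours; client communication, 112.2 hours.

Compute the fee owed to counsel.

Court appearance: 11.9 × $500 = $5,950.00
Motion practice: 88.8 × $445 = $39,516.00
Client communication: 112.2 × $205 = $23,001.00
Document review: 18.8 × $185 = $3,478.00
Subtotal: $5,950.00 + $39,516.00 + $23,001.00 + $3,478.00 = $71,945.00
Travel: 31.4 × ($185 ÷ 2) = 31.4 × $92.50 = $2,904.50
Total: $71,945.00 + $2,904.50 = $74,849.50

$74,849.50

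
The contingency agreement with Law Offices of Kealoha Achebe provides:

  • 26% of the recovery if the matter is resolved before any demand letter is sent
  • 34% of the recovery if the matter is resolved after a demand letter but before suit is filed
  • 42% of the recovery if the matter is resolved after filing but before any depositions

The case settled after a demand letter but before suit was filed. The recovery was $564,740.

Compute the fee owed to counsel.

The matter settled after a demand letter but before suit was filed, so the 34% rate applies.
$564,740 × 34% = $192,011.60

$192,011.60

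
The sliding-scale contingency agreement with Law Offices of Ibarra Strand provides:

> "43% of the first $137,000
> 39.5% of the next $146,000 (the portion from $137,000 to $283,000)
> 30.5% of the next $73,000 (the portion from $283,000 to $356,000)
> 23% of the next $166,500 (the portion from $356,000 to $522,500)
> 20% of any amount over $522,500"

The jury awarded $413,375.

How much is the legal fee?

First $137,000 at 43% = $58,910.00
Next $146,000 at 39.5% = $57,670.00
Next $73,000 at 30.5% = $22,265.00
Remaining $57,375 at 23% = $13,196.25
Fee: $58,910.00 + $57,670.00 + $22,265.00 + $13,196.25 = $152,041.25

$152,041.25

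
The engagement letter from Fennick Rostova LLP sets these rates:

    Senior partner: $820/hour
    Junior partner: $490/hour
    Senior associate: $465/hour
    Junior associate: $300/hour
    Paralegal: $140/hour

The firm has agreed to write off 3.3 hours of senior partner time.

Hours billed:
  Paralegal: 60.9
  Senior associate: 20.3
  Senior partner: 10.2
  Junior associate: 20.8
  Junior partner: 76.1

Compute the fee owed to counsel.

Senior partner: 10.2 × $820 = $8,364.00
Junior partner: 76.1 × $490 = $37,289.00
Senior associate: 20.3 × $465 = $9,439.50
Junior associate: 20.8 × $300 = $6,240.00
Paralegal: 60.9 × $140 = $8,526.00
Subtotal: $69,858.50
Write-off: 3.3 × $820 = $2,706.00
Total: $69,858.50 − $2,706.00 = $67,152.50

$67,152.50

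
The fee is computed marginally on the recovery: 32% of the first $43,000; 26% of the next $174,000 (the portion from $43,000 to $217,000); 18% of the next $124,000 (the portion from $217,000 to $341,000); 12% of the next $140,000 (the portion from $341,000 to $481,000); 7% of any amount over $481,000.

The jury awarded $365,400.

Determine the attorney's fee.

$84,248.00

First $43,000 at 32% = $13,760.00
Next $174,000 at 26% = $45,240.00
Next $124,000 at 18% = $22,320.00
Remaining $24,400 at 12% = $2,928.00
Fee: $13,760.00 + $45,240.00 + $22,320.00 + $2,928.00 = $84,248.00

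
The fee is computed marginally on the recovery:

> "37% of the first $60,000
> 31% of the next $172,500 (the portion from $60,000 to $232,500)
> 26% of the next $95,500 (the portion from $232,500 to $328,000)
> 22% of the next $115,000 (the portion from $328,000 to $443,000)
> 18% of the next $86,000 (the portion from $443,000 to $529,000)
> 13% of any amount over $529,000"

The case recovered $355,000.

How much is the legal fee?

$106,445.00

First $60,000 at 37% = $22,200.00
Next $172,500 at 31% = $53,475.00
Next $95,500 at 26% = $24,830.00
Remaining $27,000 at 22% = $5,940.00
Fee: $22,200.00 + $53,475.00 + $24,830.00 + $5,940.00 = $106,445.00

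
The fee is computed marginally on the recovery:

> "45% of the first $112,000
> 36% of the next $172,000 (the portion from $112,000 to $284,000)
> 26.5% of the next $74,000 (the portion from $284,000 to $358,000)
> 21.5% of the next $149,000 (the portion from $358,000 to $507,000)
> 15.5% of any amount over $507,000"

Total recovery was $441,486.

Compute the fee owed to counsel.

First $112,000 at 45% = $50,400.00
Next $172,000 at 36% = $61,920.00
Next $74,000 at 26.5% = $19,610.00
Remaining $83,486 at 21.5% = $17,949.49
Fee: $50,400.00 + $61,920.00 + $19,610.00 + $17,949.49 = $149,879.49

$149,879.49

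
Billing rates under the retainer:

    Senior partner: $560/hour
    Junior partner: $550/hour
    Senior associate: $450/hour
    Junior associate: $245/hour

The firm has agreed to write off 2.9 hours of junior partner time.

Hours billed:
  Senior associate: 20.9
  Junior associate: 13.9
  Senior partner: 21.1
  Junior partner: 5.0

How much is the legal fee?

$25,781.50

Senior partner: 21.1 × $560 = $11,816.00
Junior partner: 5.0 × $550 = $2,750.00
Senior associate: 20.9 × $450 = $9,405.00
Junior associate: 13.9 × $245 = $3,405.50
Subtotal: $27,376.50
Write-off: 2.9 × $550 = $1,595.00
Total: $27,376.50 − $1,595.00 = $25,781.50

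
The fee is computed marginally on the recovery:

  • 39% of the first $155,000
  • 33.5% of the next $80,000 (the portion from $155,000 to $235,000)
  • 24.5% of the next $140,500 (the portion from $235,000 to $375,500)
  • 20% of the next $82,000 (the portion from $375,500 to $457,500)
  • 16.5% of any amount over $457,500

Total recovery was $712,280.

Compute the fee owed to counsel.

First $155,000 at 39% = $60,450.00
Next $80,000 at 33.5% = $26,800.00
Next $140,500 at 24.5% = $34,422.50
Next $82,000 at 20% = $16,400.00
Remaining $254,780 at 16.5% = $42,038.70
Fee: $60,450.00 + $26,800.00 + $34,422.50 + $16,400.00 + $42,038.70 = $180,111.20

$180,111.20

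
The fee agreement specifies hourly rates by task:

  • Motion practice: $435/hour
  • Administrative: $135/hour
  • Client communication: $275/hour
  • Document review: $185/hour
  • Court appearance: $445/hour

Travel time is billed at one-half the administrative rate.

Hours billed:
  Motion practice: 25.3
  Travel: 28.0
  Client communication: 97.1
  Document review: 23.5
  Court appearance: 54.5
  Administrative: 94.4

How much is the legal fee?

$80,942.00

Motion practice: 25.3 × $435 = $11,005.50
Administrative: 94.4 × $135 = $12,744.00
Client communication: 97.1 × $275 = $26,702.50
Document review: 23.5 × $185 = $4,347.50
Court appearance: 54.5 × $445 = $24,252.50
Subtotal: $11,005.50 + $12,744.00 + $26,702.50 + $4,347.50 + $24,252.50 = $79,052.00
Travel: 28.0 × ($135 ÷ 2) = 28.0 × $67.50 = $1,890.00
Total: $79,052.00 + $1,890.00 = $80,942.00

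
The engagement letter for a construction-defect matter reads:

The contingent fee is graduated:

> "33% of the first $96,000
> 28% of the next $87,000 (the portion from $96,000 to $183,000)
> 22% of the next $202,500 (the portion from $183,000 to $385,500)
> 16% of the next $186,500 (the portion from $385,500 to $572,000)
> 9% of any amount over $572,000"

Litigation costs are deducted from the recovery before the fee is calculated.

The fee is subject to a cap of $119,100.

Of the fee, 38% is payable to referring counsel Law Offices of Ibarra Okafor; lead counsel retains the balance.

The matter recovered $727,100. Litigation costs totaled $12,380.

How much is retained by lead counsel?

$73,842.00

Fee base (net of costs): $727,100 − $12,380 = $714,720
First $96,000 at 33% = $31,680.00
Next $87,000 at 28% = $24,360.00
Next $202,500 at 22% = $44,550.00
Next $186,500 at 16% = $29,840.00
Remaining $142,720 at 9% = $12,844.80
Fee: $31,680.00 + $24,360.00 + $44,550.00 + $29,840.00 + $12,844.80 = $143,274.80
$143,274.80 exceeds the $119,100 cap, so the fee is capped at $119,100.00.
Referral share: 38% of $119,100.00 = $45,258.00; lead counsel retains $119,100.00 − $45,258.00 = $73,842.00.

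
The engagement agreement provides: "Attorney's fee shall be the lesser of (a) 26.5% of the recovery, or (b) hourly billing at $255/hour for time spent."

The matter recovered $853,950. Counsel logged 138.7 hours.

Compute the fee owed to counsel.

$35,368.50

(a) 26.5% of $853,950 = $226,296.75
(b) 138.7 × $255 = $35,368.50
The lesser is (b): $35,368.50.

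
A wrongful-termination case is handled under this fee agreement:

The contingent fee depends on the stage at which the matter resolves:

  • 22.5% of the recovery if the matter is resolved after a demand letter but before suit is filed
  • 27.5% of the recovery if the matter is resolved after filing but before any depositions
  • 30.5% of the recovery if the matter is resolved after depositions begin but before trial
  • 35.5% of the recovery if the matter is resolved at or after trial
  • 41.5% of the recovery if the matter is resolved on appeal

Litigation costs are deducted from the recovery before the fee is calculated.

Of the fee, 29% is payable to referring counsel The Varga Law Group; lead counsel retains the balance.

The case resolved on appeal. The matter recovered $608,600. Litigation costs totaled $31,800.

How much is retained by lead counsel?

$169,954.12

Fee base (net of costs): $608,600 − $31,800 = $576,800
The matter resolved on appeal, so the 41.5% rate applies.
$576,800 × 41.5% = $239,372.00
Referral share: 29% of $239,372.00 = $69,417.88; lead counsel retains $239,372.00 − $69,417.88 = $169,954.12.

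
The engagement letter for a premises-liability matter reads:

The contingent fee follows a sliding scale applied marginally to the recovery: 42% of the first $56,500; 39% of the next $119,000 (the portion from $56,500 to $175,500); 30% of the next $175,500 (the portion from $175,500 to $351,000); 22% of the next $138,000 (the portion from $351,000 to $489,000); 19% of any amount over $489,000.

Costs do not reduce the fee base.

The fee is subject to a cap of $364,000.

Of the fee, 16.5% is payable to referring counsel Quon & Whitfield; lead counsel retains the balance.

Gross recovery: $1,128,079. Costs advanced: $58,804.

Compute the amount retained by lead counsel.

$229,270.13

Fee base is the gross recovery, $1,128,079; costs are reimbursed separately.
First $56,500 at 42% = $23,730.00
Next $119,000 at 39% = $46,410.00
Next $175,500 at 30% = $52,650.00
Next $138,000 at 22% = $30,360.00
Remaining $639,079 at 19% = $121,425.01
Fee: $23,730.00 + $46,410.00 + $52,650.00 + $30,360.00 + $121,425.01 = $274,575.01
$274,575.01 is under the $364,000 cap.
Referral share: 16.5% of $274,575.01 = $45,304.88; lead counsel retains $274,575.01 − $45,304.88 = $229,270.13.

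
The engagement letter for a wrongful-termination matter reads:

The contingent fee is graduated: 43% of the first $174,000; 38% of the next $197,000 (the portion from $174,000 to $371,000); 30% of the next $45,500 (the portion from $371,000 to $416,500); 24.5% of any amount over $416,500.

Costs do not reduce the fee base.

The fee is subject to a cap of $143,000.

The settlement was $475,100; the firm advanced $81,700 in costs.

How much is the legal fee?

Fee base is the gross recovery, $475,100; costs are reimbursed separately.
First $174,000 at 43% = $74,820.00
Next $197,000 at 38% = $74,860.00
Next $45,500 at 30% = $13,650.00
Remaining $58,600 at 24.5% = $14,357.00
Fee: $74,820.00 + $74,860.00 + $13,650.00 + $14,357.00 = $177,687.00
$177,687.00 exceeds the $143,000 cap, so the fee is capped at $143,000.00.

$143,000.00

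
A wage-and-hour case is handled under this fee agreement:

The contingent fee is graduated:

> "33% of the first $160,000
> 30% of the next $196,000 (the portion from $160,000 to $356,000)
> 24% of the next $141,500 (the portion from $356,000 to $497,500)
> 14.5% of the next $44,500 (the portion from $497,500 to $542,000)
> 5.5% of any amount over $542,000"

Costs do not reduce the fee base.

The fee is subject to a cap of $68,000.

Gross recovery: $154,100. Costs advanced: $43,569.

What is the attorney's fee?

Fee base is the gross recovery, $154,100; costs are reimbursed separately.
First $154,100 at 33% = $50,853.00
$50,853.00 is under the $68,000 cap.

$50,853.00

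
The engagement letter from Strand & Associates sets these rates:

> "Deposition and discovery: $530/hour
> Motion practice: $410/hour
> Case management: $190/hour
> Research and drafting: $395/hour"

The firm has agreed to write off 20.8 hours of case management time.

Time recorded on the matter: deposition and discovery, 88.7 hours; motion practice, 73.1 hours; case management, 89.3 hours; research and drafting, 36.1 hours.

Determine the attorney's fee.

Deposition and discovery: 88.7 × $530 = $47,011.00
Motion practice: 73.1 × $410 = $29,971.00
Case management: 89.3 × $190 = $16,967.00
Research and drafting: 36.1 × $395 = $14,259.50
Subtotal: $108,208.50
Write-off: 20.8 × $190 = $3,952.00
Total: $108,208.50 − $3,952.00 = $104,256.50

$104,256.50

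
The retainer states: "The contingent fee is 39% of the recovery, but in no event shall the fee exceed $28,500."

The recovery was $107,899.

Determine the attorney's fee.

$28,500.00

39% of $107,899 = $42,080.61
That exceeds the $28,500 cap, so the fee is capped at $28,500.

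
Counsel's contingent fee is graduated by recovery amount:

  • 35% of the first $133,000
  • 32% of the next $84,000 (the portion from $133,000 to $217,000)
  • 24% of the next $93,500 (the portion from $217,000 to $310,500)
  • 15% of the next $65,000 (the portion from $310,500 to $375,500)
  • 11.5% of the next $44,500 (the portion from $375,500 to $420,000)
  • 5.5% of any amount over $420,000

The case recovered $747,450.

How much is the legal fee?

First $133,000 at 35% = $46,550.00
Next $84,000 at 32% = $26,880.00
Next $93,500 at 24% = $22,440.00
Next $65,000 at 15% = $9,750.00
Next $44,500 at 11.5% = $5,117.50
Remaining $327,450 at 5.5% = $18,009.75
Fee: $46,550.00 + $26,880.00 + $22,440.00 + $9,750.00 + $5,117.50 + $18,009.75 = $128,747.25

$128,747.25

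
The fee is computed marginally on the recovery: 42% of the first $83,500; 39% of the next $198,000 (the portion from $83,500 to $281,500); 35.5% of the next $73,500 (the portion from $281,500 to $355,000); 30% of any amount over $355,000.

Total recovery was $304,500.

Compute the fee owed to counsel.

First $83,500 at 42% = $35,070.00
Next $198,000 at 39% = $77,220.00
Remaining $23,000 at 35.5% = $8,165.00
Fee: $35,070.00 + $77,220.00 + $8,165.00 = $120,455.00

$120,455.00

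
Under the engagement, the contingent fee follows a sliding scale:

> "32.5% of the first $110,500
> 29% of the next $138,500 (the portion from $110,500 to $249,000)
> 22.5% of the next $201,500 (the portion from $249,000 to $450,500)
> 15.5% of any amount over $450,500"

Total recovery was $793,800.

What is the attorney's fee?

First $110,500 at 32.5% = $35,912.50
Next $138,500 at 29% = $40,165.00
Next $201,500 at 22.5% = $45,337.50
Remaining $343,300 at 15.5% = $53,211.50
Fee: $35,912.50 + $40,165.00 + $45,337.50 + $53,211.50 = $174,626.50

$174,626.50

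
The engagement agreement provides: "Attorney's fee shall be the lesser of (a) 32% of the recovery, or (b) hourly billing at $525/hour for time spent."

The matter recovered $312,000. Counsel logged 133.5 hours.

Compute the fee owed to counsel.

(a) 32% of $312,000 = $99,840.00
(b) 133.5 × $525 = $70,087.50
The lesser is (b): $70,087.50.

$70,087.50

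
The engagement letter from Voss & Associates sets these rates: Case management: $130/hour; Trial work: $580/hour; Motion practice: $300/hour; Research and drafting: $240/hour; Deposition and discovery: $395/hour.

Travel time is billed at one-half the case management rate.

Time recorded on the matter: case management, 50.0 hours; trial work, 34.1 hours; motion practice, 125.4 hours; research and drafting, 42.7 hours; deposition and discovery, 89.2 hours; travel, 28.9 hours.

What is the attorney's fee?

$111,258.50

Case management: 50.0 × $130 = $6,500.00
Trial work: 34.1 × $580 = $19,778.00
Motion practice: 125.4 × $300 = $37,620.00
Research and drafting: 42.7 × $240 = $10,248.00
Deposition and discovery: 89.2 × $395 = $35,234.00
Subtotal: $6,500.00 + $19,778.00 + $37,620.00 + $10,248.00 + $35,234.00 = $109,380.00
Travel: 28.9 × ($130 ÷ 2) = 28.9 × $65.00 = $1,878.50
Total: $109,380.00 + $1,878.50 = $111,258.50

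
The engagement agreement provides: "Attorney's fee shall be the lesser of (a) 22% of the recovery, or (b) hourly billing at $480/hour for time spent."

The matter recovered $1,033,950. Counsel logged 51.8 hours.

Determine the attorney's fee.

(a) 22% of $1,033,950 = $227,469.00
(b) 51.8 × $480 = $24,864.00
The lesser is (b): $24,864.00.

$24,864.00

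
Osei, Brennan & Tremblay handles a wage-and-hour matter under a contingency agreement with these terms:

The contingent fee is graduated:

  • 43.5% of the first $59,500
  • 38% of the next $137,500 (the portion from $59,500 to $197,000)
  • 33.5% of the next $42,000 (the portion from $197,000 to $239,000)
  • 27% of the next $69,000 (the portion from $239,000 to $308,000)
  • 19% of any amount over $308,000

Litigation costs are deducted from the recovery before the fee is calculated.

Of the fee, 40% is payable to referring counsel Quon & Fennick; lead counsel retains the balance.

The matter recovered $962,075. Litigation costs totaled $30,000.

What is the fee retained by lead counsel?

Fee base (net of costs): $962,075 − $30,000 = $932,075
First $59,500 at 43.5% = $25,882.50
Next $137,500 at 38% = $52,250.00
Next $42,000 at 33.5% = $14,070.00
Next $69,000 at 27% = $18,630.00
Remaining $624,075 at 19% = $118,574.25
Fee: $25,882.50 + $52,250.00 + $14,070.00 + $18,630.00 + $118,574.25 = $229,406.75
Referral share: 40% of $229,406.75 = $91,762.70; lead counsel retains $229,406.75 − $91,762.70 = $137,644.05.

$137,644.05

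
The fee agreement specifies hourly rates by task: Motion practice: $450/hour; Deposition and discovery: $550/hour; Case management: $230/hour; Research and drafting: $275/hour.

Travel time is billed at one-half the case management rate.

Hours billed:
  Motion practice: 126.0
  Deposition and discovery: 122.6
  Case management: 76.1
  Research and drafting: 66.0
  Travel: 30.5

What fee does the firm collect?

$163,290.50

Motion practice: 126.0 × $450 = $56,700.00
Deposition and discovery: 122.6 × $550 = $67,430.00
Case management: 76.1 × $230 = $17,503.00
Research and drafting: 66.0 × $275 = $18,150.00
Subtotal: $56,700.00 + $67,430.00 + $17,503.00 + $18,150.00 = $159,783.00
Travel: 30.5 × ($230 ÷ 2) = 30.5 × $115.00 = $3,507.50
Total: $159,783.00 + $3,507.50 = $163,290.50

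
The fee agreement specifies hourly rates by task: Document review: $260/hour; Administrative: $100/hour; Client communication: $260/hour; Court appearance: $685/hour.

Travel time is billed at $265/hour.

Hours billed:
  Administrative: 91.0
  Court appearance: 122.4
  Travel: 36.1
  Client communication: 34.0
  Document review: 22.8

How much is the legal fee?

Document review: 22.8 × $260 = $5,928.00
Administrative: 91.0 × $100 = $9,100.00
Client communication: 34.0 × $260 = $8,840.00
Court appearance: 122.4 × $685 = $83,844.00
Subtotal: $5,928.00 + $9,100.00 + $8,840.00 + $83,844.00 = $107,712.00
Travel: 36.1 × $265 = $9,566.50
Total: $107,712.00 + $9,566.50 = $117,278.50

$117,278.50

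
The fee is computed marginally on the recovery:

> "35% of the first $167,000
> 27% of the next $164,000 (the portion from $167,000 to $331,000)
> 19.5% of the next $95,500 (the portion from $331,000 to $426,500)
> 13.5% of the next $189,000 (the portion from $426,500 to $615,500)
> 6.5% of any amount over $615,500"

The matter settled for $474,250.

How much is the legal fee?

$127,798.75

First $167,000 at 35% = $58,450.00
Next $164,000 at 27% = $44,280.00
Next $95,500 at 19.5% = $18,622.50
Remaining $47,750 at 13.5% = $6,446.25
Fee: $58,450.00 + $44,280.00 + $18,622.50 + $6,446.25 = $127,798.75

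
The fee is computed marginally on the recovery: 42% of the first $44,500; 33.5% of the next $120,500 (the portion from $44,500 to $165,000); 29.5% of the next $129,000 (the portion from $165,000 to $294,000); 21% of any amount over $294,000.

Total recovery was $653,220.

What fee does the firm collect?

$172,548.70

First $44,500 at 42% = $18,690.00
Next $120,500 at 33.5% = $40,367.50
Next $129,000 at 29.5% = $38,055.00
Remaining $359,220 at 21% = $75,436.20
Fee: $18,690.00 + $40,367.50 + $38,055.00 + $75,436.20 = $172,548.70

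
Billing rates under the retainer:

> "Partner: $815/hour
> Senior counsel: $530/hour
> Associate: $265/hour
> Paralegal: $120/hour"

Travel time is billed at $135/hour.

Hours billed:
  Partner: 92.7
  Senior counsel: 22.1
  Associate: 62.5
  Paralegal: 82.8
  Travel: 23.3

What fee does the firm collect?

$116,907.50

Partner: 92.7 × $815 = $75,550.50
Senior counsel: 22.1 × $530 = $11,713.00
Associate: 62.5 × $265 = $16,562.50
Paralegal: 82.8 × $120 = $9,936.00
Subtotal: $75,550.50 + $11,713.00 + $16,562.50 + $9,936.00 = $113,762.00
Travel: 23.3 × $135 = $3,145.50
Total: $113,762.00 + $3,145.50 = $116,907.50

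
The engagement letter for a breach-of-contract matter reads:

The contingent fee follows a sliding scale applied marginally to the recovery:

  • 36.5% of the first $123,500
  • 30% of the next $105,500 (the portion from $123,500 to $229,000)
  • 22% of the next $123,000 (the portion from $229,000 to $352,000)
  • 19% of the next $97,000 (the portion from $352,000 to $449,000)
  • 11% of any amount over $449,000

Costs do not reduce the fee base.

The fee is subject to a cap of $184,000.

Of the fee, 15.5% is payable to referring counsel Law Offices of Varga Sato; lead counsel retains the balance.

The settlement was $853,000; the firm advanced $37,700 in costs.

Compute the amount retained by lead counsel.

$140,825.59

Fee base is the gross recovery, $853,000; costs are reimbursed separately.
First $123,500 at 36.5% = $45,077.50
Next $105,500 at 30% = $31,650.00
Next $123,000 at 22% = $27,060.00
Next $97,000 at 19% = $18,430.00
Remaining $404,000 at 11% = $44,440.00
Fee: $45,077.50 + $31,650.00 + $27,060.00 + $18,430.00 + $44,440.00 = $166,657.50
$166,657.50 is under the $184,000 cap.
Referral share: 15.5% of $166,657.50 = $25,831.91; lead counsel retains $166,657.50 − $25,831.91 = $140,825.59.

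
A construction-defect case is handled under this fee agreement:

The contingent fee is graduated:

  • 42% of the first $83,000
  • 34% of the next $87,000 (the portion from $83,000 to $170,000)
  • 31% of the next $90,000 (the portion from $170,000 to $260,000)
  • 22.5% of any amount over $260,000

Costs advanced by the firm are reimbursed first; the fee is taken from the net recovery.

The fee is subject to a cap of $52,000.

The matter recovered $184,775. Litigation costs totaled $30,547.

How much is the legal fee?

Fee base (net of costs): $184,775 − $30,547 = $154,228
First $83,000 at 42% = $34,860.00
Remaining $71,228 at 34% = $24,217.52
Fee: $34,860.00 + $24,217.52 = $59,077.52
$59,077.52 exceeds the $52,000 cap, so the fee is capped at $52,000.00.

$52,000.00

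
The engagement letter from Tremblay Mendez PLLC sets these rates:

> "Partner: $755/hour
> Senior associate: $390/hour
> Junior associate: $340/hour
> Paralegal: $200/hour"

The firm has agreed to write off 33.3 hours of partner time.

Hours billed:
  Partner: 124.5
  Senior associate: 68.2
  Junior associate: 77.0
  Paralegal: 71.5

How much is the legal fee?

Partner: 124.5 × $755 = $93,997.50
Senior associate: 68.2 × $390 = $26,598.00
Junior associate: 77.0 × $340 = $26,180.00
Paralegal: 71.5 × $200 = $14,300.00
Subtotal: $161,075.50
Write-off: 33.3 × $755 = $25,141.50
Total: $161,075.50 − $25,141.50 = $135,934.00

$135,934.00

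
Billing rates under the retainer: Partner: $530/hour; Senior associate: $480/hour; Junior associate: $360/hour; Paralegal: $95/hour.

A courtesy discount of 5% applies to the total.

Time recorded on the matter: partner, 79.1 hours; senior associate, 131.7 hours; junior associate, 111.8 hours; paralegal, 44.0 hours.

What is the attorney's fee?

$142,088.65

Partner: 79.1 × $530 = $41,923.00
Senior associate: 131.7 × $480 = $63,216.00
Junior associate: 111.8 × $360 = $40,248.00
Paralegal: 44.0 × $95 = $4,180.00
Subtotal: $149,567.00
Less 5% discount: −$7,478.35
Total: $149,567.00 − $7,478.35 = $142,088.65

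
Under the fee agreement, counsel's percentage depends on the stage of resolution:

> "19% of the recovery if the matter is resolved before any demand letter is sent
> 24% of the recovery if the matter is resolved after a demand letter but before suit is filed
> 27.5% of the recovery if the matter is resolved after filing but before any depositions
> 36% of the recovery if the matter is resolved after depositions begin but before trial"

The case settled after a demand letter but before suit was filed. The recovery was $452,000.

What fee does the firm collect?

$108,480.00

The matter settled after a demand letter but before suit was filed, so the 24% rate applies.
$452,000 × 24% = $108,480.00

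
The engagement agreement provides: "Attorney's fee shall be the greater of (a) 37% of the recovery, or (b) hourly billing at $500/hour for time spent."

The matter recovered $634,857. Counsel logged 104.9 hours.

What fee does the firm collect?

$234,897.09

(a) 37% of $634,857 = $234,897.09
(b) 104.9 × $500 = $52,450.00
The greater is (a): $234,897.09.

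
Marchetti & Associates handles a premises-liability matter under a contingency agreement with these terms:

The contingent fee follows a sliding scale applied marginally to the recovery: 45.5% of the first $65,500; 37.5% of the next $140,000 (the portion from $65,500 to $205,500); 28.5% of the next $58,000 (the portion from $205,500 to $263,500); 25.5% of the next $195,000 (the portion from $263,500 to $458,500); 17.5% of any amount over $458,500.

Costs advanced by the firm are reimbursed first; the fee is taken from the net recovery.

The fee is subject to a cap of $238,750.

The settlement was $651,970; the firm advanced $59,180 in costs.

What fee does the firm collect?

$172,058.25

Fee base (net of costs): $651,970 − $59,180 = $592,790
First $65,500 at 45.5% = $29,802.50
Next $140,000 at 37.5% = $52,500.00
Next $58,000 at 28.5% = $16,530.00
Next $195,000 at 25.5% = $49,725.00
Remaining $134,290 at 17.5% = $23,500.75
Fee: $29,802.50 + $52,500.00 + $16,530.00 + $49,725.00 + $23,500.75 = $172,058.25
$172,058.25 is under the $238,750 cap.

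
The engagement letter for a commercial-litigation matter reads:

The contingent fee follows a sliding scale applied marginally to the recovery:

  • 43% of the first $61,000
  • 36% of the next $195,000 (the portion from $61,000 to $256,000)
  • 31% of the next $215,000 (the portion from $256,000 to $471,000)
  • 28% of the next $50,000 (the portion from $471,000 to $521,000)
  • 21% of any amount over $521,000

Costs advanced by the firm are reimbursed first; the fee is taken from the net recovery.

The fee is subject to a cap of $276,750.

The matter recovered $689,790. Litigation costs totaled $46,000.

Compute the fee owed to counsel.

$202,865.90

Fee base (net of costs): $689,790 − $46,000 = $643,790
First $61,000 at 43% = $26,230.00
Next $195,000 at 36% = $70,200.00
Next $215,000 at 31% = $66,650.00
Next $50,000 at 28% = $14,000.00
Remaining $122,790 at 21% = $25,785.90
Fee: $26,230.00 + $70,200.00 + $66,650.00 + $14,000.00 + $25,785.90 = $202,865.90
$202,865.90 is under the $276,750 cap.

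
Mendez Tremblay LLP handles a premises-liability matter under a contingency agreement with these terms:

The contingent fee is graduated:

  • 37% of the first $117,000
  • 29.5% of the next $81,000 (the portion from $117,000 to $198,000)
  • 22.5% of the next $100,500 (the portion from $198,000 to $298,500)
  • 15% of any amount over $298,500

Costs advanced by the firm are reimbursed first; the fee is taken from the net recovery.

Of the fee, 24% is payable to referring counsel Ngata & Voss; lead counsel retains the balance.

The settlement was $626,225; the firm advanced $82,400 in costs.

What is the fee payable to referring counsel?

$30,383.10

Fee base (net of costs): $626,225 − $82,400 = $543,825
First $117,000 at 37% = $43,290.00
Next $81,000 at 29.5% = $23,895.00
Next $100,500 at 22.5% = $22,612.50
Remaining $245,325 at 15% = $36,798.75
Fee: $43,290.00 + $23,895.00 + $22,612.50 + $36,798.75 = $126,596.25
Referral share: 24% of $126,596.25 = $30,383.10; lead counsel retains $126,596.25 − $30,383.10 = $96,213.15.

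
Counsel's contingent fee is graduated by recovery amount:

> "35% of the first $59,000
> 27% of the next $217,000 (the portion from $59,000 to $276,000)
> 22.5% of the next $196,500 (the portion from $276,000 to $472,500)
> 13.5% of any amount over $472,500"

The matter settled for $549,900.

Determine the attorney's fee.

$133,901.50

First $59,000 at 35% = $20,650.00
Next $217,000 at 27% = $58,590.00
Next $196,500 at 22.5% = $44,212.50
Remaining $77,400 at 13.5% = $10,449.00
Fee: $20,650.00 + $58,590.00 + $44,212.50 + $10,449.00 = $133,901.50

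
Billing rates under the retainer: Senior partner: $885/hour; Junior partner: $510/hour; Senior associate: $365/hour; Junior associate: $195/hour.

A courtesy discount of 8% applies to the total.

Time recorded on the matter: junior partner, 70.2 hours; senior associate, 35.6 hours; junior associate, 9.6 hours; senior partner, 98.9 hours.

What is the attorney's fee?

Senior partner: 98.9 × $885 = $87,526.50
Junior partner: 70.2 × $510 = $35,802.00
Senior associate: 35.6 × $365 = $12,994.00
Junior associate: 9.6 × $195 = $1,872.00
Subtotal: $138,194.50
Less 8% discount: −$11,055.56
Total: $138,194.50 − $11,055.56 = $127,138.94

$127,138.94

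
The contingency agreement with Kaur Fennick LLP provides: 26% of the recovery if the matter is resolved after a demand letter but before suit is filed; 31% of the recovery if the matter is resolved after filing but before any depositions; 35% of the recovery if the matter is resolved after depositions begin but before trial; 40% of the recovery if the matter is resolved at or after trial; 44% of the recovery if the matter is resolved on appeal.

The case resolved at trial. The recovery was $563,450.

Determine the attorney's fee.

$225,380.00

The matter resolved at trial, so the 40% rate applies.
$563,450 × 40% = $225,380.00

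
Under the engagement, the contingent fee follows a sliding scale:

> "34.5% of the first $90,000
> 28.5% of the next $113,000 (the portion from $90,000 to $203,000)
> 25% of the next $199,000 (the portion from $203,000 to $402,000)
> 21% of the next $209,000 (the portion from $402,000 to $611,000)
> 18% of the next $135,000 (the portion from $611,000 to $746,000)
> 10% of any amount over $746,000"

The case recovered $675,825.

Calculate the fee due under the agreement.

$168,563.50

First $90,000 at 34.5% = $31,050.00
Next $113,000 at 28.5% = $32,205.00
Next $199,000 at 25% = $49,750.00
Next $209,000 at 21% = $43,890.00
Remaining $64,825 at 18% = $11,668.50
Fee: $31,050.00 + $32,205.00 + $49,750.00 + $43,890.00 + $11,668.50 = $168,563.50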